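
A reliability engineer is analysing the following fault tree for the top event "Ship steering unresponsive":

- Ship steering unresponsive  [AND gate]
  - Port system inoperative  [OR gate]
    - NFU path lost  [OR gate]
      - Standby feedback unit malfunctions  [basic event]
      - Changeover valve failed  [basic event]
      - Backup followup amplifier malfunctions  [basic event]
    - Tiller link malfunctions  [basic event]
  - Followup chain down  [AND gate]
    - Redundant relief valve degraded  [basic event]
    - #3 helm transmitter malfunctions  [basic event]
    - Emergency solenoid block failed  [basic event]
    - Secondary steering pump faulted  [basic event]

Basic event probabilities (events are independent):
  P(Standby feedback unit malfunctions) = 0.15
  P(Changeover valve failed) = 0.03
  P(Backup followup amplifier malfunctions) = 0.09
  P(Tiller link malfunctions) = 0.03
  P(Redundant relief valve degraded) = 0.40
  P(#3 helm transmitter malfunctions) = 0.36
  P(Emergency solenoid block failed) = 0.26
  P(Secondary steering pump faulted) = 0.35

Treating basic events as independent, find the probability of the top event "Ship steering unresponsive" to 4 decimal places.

P(NFU path lost) [OR] = 1 − (1−0.15) × (1−0.03) × (1−0.09) = 0.249705
P(Port system inoperative) [OR] = 1 − (1−0.249705) × (1−0.03) = 0.272214
P(Followup chain down) [AND] = 0.40 × 0.36 × 0.26 × 0.35 = 0.013104
P(Ship steering unresponsive) [AND] = 0.272214 × 0.013104 = 0.003567
Rounded to 4 decimal places: P(Ship steering unresponsive) ≈ 0.0036.

0.0036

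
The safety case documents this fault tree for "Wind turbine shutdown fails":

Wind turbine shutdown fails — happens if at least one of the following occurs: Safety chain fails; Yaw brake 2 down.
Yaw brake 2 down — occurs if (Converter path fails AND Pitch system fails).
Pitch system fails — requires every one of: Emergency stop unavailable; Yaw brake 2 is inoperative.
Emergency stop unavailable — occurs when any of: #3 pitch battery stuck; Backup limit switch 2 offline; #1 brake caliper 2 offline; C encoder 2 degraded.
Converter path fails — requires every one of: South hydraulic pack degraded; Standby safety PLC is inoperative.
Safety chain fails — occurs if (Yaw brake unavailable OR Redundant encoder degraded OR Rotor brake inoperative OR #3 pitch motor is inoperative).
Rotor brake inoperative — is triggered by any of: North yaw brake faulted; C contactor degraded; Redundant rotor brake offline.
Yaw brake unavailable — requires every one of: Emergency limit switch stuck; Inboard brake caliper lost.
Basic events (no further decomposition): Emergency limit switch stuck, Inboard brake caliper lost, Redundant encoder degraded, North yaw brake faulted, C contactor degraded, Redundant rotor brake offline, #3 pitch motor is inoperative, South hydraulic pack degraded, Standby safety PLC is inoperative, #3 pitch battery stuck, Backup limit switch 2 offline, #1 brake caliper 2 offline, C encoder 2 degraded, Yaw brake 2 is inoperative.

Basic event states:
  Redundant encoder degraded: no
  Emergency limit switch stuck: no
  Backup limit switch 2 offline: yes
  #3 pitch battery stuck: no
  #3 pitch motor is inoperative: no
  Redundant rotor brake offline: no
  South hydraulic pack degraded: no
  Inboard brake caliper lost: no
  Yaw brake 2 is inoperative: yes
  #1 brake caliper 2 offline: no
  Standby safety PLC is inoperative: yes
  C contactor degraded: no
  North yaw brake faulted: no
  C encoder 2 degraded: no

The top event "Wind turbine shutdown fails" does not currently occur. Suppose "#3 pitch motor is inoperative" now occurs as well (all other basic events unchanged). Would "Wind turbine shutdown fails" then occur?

Counterfactual: set "#3 pitch motor is inoperative" to occurred.
Yaw brake unavailable [AND]: Emergency limit switch stuck=not, Inboard brake caliper lost=not → not all inputs occur → does not occur.
Rotor brake inoperative [OR]: North yaw brake faulted=not, C contactor degraded=not, Redundant rotor brake offline=not → no input occurs → does not occur.
Safety chain fails [OR]: Yaw brake unavailable=not, Redundant encoder degraded=not, Rotor brake inoperative=not, #3 pitch motor is inoperative=occurs → at least one input occurs → occurs.
Converter path fails [AND]: South hydraulic pack degraded=not, Standby safety PLC is inoperative=occurs → not all inputs occur → does not occur.
Emergency stop unavailable [OR]: #3 pitch battery stuck=not, Backup limit switch 2 offline=occurs, #1 brake caliper 2 offline=not, C encoder 2 degraded=not → at least one input occurs → occurs.
Pitch system fails [AND]: Emergency stop unavailable=occurs, Yaw brake 2 is inoperative=occurs → all inputs occur → occurs.
Yaw brake 2 down [AND]: Converter path fails=not, Pitch system fails=occurs → not all inputs occur → does not occur.
Wind turbine shutdown fails [OR]: Safety chain fails=occurs, Yaw brake 2 down=not → at least one input occurs → occurs.

Yes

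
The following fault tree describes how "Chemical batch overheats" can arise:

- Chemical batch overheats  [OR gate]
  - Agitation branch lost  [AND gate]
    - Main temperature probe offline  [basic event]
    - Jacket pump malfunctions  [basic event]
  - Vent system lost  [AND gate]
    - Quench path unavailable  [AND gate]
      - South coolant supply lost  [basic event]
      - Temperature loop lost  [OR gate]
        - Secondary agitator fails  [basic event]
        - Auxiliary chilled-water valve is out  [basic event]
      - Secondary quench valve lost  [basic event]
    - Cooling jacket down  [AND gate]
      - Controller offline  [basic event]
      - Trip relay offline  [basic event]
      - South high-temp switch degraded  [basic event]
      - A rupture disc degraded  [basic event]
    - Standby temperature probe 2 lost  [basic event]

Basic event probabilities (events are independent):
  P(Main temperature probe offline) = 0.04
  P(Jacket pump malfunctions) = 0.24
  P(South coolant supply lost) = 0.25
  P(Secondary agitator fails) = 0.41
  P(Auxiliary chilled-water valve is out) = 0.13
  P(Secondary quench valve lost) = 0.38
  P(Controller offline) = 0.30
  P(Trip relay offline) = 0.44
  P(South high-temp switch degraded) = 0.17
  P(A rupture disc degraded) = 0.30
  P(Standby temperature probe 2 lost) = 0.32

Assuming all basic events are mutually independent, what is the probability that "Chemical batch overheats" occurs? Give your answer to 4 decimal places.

0.0097

P(Agitation branch lost) [AND] = 0.04 × 0.24 = 0.009600
P(Temperature loop lost) [OR] = 1 − (1−0.41) × (1−0.13) = 0.486700
P(Quench path unavailable) [AND] = 0.25 × 0.486700 × 0.38 = 0.046237
P(Cooling jacket down) [AND] = 0.30 × 0.44 × 0.17 × 0.30 = 0.006732
P(Vent system lost) [AND] = 0.046237 × 0.006732 × 0.32 = 0.000100
P(Chemical batch overheats) [OR] = 1 − (1−0.009600) × (1−0.000100) = 0.009699
Rounded to 4 decimal places: P(Chemical batch overheats) ≈ 0.0097.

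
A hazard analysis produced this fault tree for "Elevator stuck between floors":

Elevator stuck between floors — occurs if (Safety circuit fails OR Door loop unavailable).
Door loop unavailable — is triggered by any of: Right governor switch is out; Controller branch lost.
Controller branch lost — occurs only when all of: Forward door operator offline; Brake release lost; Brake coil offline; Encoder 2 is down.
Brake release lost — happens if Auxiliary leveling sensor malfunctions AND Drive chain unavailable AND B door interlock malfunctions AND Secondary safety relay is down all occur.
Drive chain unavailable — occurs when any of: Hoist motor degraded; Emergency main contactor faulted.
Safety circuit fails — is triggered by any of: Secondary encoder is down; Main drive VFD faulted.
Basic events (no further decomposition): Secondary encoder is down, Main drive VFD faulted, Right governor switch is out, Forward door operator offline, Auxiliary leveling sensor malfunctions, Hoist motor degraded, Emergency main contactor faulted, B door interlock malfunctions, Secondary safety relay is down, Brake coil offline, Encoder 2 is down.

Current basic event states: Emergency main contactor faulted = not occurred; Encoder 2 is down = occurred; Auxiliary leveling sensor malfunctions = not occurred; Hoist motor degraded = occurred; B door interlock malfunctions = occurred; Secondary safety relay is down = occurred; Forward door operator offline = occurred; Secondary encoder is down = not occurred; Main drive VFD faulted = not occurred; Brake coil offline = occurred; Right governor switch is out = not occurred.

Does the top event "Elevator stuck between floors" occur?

No

Safety circuit fails [OR]: Secondary encoder is down=not, Main drive VFD faulted=not → no input occurs → does not occur.
Drive chain unavailable [OR]: Hoist motor degraded=occurs, Emergency main contactor faulted=not → at least one input occurs → occurs.
Brake release lost [AND]: Auxiliary leveling sensor malfunctions=not, Drive chain unavailable=occurs, B door interlock malfunctions=occurs, Secondary safety relay is down=occurs → not all inputs occur → does not occur.
Controller branch lost [AND]: Forward door operator offline=occurs, Brake release lost=not, Brake coil offline=occurs, Encoder 2 is down=occurs → not all inputs occur → does not occur.
Door loop unavailable [OR]: Right governor switch is out=not, Controller branch lost=not → no input occurs → does not occur.
Elevator stuck between floors [OR]: Safety circuit fails=not, Door loop unavailable=not → no input occurs → does not occur.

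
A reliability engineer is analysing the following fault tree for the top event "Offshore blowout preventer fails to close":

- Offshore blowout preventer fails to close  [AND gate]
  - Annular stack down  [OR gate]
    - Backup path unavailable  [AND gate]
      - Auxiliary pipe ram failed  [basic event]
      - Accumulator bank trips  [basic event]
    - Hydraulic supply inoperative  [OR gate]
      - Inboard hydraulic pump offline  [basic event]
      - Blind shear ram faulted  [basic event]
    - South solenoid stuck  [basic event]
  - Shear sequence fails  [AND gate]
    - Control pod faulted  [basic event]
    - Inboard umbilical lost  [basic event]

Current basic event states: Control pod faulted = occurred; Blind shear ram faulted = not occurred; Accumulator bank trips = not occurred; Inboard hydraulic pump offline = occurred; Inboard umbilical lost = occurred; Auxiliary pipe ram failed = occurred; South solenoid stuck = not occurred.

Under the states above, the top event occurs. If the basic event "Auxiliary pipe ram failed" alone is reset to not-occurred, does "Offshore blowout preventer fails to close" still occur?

Counterfactual: set "Auxiliary pipe ram failed" to not occurred.
Backup path unavailable [AND]: Auxiliary pipe ram failed=not, Accumulator bank trips=not → not all inputs occur → does not occur.
Hydraulic supply inoperative [OR]: Inboard hydraulic pump offline=occurs, Blind shear ram faulted=not → at least one input occurs → occurs.
Annular stack down [OR]: Backup path unavailable=not, Hydraulic supply inoperative=occurs, South solenoid stuck=not → at least one input occurs → occurs.
Shear sequence fails [AND]: Control pod faulted=occurs, Inboard umbilical lost=occurs → all inputs occur → occurs.
Offshore blowout preventer fails to close [AND]: Annular stack down=occurs, Shear sequence fails=occurs → all inputs occur → occurs.

Yes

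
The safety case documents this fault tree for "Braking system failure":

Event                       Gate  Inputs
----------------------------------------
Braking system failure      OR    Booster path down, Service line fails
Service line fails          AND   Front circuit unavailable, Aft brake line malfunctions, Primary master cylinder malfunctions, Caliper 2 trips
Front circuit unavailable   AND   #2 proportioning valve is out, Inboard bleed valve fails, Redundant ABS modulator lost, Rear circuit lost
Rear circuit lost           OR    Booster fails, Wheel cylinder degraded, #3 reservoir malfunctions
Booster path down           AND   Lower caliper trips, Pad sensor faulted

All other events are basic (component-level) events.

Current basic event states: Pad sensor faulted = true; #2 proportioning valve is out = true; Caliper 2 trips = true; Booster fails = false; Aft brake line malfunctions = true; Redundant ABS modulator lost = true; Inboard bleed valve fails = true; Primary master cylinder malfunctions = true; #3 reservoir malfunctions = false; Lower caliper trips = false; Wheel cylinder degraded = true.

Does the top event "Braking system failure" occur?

Yes

Booster path down [AND]: Lower caliper trips=not, Pad sensor faulted=occurs → not all inputs occur → does not occur.
Rear circuit lost [OR]: Booster fails=not, Wheel cylinder degraded=occurs, #3 reservoir malfunctions=not → at least one input occurs → occurs.
Front circuit unavailable [AND]: #2 proportioning valve is out=occurs, Inboard bleed valve fails=occurs, Redundant ABS modulator lost=occurs, Rear circuit lost=occurs → all inputs occur → occurs.
Service line fails [AND]: Front circuit unavailable=occurs, Aft brake line malfunctions=occurs, Primary master cylinder malfunctions=occurs, Caliper 2 trips=occurs → all inputs occur → occurs.
Braking system failure [OR]: Booster path down=not, Service line fails=occurs → at least one input occurs → occurs.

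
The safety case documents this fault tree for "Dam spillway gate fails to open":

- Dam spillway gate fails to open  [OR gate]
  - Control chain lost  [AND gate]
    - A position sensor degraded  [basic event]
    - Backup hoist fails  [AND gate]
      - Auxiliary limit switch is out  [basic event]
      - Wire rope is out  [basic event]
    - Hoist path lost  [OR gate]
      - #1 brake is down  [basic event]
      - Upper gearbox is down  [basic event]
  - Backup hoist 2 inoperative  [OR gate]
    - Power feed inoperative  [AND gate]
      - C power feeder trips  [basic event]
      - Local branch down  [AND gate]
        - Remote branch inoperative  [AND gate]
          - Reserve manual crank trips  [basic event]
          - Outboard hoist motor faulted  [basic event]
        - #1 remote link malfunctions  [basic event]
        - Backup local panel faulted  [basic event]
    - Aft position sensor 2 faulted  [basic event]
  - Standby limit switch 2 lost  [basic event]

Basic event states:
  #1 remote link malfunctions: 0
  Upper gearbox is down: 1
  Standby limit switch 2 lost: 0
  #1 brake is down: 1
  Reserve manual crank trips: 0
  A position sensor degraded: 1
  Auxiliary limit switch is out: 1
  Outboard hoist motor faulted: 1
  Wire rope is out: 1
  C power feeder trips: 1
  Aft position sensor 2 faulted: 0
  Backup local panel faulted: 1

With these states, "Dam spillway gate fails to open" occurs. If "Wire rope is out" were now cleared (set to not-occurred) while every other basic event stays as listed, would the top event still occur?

Counterfactual: set "Wire rope is out" to not occurred.
Backup hoist fails [AND]: Auxiliary limit switch is out=occurs, Wire rope is out=not → not all inputs occur → does not occur.
Hoist path lost [OR]: #1 brake is down=occurs, Upper gearbox is down=occurs → at least one input occurs → occurs.
Control chain lost [AND]: A position sensor degraded=occurs, Backup hoist fails=not, Hoist path lost=occurs → not all inputs occur → does not occur.
Remote branch inoperative [AND]: Reserve manual crank trips=not, Outboard hoist motor faulted=occurs → not all inputs occur → does not occur.
Local branch down [AND]: Remote branch inoperative=not, #1 remote link malfunctions=not, Backup local panel faulted=occurs → not all inputs occur → does not occur.
Power feed inoperative [AND]: C power feeder trips=occurs, Local branch down=not → not all inputs occur → does not occur.
Backup hoist 2 inoperative [OR]: Power feed inoperative=not, Aft position sensor 2 faulted=not → no input occurs → does not occur.
Dam spillway gate fails to open [OR]: Control chain lost=not, Backup hoist 2 inoperative=not, Standby limit switch 2 lost=not → no input occurs → does not occur.

No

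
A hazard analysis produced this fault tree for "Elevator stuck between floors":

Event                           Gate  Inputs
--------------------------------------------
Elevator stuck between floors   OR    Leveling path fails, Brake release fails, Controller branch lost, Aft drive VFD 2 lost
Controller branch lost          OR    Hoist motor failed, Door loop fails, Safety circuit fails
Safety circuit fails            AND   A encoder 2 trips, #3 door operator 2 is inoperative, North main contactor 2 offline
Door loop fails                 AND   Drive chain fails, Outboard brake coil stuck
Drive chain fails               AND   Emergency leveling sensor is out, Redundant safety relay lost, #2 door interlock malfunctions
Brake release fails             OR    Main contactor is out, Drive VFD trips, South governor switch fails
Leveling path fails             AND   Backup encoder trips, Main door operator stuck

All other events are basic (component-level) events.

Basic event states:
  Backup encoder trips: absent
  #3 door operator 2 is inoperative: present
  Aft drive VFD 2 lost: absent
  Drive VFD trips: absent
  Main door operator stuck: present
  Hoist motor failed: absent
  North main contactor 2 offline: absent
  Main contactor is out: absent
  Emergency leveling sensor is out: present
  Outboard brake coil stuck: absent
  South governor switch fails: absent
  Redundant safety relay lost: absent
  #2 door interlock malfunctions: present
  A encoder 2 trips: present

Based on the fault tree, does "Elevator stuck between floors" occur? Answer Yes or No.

No

Leveling path fails [AND]: Backup encoder trips=not, Main door operator stuck=occurs → not all inputs occur → does not occur.
Brake release fails [OR]: Main contactor is out=not, Drive VFD trips=not, South governor switch fails=not → no input occurs → does not occur.
Drive chain fails [AND]: Emergency leveling sensor is out=occurs, Redundant safety relay lost=not, #2 door interlock malfunctions=occurs → not all inputs occur → does not occur.
Door loop fails [AND]: Drive chain fails=not, Outboard brake coil stuck=not → not all inputs occur → does not occur.
Safety circuit fails [AND]: A encoder 2 trips=occurs, #3 door operator 2 is inoperative=occurs, North main contactor 2 offline=not → not all inputs occur → does not occur.
Controller branch lost [OR]: Hoist motor failed=not, Door loop fails=not, Safety circuit fails=not → no input occurs → does not occur.
Elevator stuck between floors [OR]: Leveling path fails=not, Brake release fails=not, Controller branch lost=not, Aft drive VFD 2 lost=not → no input occurs → does not occur.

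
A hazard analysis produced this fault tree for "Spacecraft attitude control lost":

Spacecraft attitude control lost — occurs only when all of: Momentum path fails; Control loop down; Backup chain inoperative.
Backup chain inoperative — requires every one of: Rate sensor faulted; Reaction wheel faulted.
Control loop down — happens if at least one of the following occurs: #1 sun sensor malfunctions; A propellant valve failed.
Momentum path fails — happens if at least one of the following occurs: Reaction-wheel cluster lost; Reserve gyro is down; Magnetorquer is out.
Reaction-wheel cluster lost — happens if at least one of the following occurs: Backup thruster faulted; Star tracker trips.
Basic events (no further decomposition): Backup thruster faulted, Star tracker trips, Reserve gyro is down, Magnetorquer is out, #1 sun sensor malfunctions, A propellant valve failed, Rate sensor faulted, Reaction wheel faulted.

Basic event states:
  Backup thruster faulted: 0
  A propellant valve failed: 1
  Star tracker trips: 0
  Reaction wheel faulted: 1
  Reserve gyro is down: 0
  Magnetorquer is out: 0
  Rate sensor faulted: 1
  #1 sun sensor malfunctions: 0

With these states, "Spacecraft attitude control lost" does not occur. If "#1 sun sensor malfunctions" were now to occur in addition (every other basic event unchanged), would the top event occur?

No

Counterfactual: set "#1 sun sensor malfunctions" to occurred.
Reaction-wheel cluster lost [OR]: Backup thruster faulted=not, Star tracker trips=not → no input occurs → does not occur.
Momentum path fails [OR]: Reaction-wheel cluster lost=not, Reserve gyro is down=not, Magnetorquer is out=not → no input occurs → does not occur.
Control loop down [OR]: #1 sun sensor malfunctions=occurs, A propellant valve failed=occurs → at least one input occurs → occurs.
Backup chain inoperative [AND]: Rate sensor faulted=occurs, Reaction wheel faulted=occurs → all inputs occur → occurs.
Spacecraft attitude control lost [AND]: Momentum path fails=not, Control loop down=occurs, Backup chain inoperative=occurs → not all inputs occur → does not occur.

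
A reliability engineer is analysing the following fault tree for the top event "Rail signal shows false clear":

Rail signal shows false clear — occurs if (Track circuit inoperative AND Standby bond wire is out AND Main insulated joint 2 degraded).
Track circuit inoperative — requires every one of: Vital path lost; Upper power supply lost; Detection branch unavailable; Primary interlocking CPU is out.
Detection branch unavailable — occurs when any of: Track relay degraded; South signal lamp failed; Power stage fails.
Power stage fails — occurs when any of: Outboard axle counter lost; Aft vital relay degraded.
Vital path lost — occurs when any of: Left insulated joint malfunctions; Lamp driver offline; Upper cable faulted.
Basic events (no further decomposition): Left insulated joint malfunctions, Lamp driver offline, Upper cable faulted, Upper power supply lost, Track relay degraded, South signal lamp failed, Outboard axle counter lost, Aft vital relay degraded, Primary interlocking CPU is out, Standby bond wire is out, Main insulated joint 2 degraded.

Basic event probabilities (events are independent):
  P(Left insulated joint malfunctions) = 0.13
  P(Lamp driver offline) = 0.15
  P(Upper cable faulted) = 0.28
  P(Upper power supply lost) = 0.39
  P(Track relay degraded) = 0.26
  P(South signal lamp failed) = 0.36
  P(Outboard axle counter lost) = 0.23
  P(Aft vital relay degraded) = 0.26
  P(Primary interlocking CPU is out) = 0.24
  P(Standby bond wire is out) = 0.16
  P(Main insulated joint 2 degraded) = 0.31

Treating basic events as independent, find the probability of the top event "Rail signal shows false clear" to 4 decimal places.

P(Vital path lost) [OR] = 1 − (1−0.13) × (1−0.15) × (1−0.28) = 0.467560
P(Power stage fails) [OR] = 1 − (1−0.23) × (1−0.26) = 0.430200
P(Detection branch unavailable) [OR] = 1 − (1−0.26) × (1−0.36) × (1−0.430200) = 0.730143
P(Track circuit inoperative) [AND] = 0.467560 × 0.39 × 0.730143 × 0.24 = 0.031954
P(Rail signal shows false clear) [AND] = 0.031954 × 0.16 × 0.31 = 0.001585
Rounded to 4 decimal places: P(Rail signal shows false clear) ≈ 0.0016.

0.0016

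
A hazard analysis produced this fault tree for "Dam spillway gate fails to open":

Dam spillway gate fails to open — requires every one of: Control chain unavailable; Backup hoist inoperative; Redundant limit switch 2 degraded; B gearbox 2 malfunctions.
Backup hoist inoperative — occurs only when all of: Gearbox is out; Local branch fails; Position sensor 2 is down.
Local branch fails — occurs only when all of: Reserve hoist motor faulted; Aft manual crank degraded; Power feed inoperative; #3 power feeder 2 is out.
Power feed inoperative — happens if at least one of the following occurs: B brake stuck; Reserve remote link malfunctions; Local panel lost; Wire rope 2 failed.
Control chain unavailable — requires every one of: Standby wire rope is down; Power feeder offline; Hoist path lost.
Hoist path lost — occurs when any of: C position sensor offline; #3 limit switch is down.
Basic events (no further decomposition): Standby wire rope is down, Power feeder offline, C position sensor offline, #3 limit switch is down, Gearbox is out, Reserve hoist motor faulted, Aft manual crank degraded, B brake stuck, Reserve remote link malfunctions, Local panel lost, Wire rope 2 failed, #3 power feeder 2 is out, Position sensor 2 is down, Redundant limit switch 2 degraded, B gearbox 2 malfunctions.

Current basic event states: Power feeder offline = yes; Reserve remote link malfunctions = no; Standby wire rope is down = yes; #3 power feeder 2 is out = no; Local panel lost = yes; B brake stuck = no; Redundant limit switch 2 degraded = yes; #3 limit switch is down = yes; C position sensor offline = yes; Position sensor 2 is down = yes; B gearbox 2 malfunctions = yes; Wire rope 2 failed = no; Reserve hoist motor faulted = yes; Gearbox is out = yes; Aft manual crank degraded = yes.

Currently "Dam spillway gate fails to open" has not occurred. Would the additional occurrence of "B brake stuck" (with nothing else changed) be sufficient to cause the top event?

Counterfactual: set "B brake stuck" to occurred.
Hoist path lost [OR]: C position sensor offline=occurs, #3 limit switch is down=occurs → at least one input occurs → occurs.
Control chain unavailable [AND]: Standby wire rope is down=occurs, Power feeder offline=occurs, Hoist path lost=occurs → all inputs occur → occurs.
Power feed inoperative [OR]: B brake stuck=occurs, Reserve remote link malfunctions=not, Local panel lost=occurs, Wire rope 2 failed=not → at least one input occurs → occurs.
Local branch fails [AND]: Reserve hoist motor faulted=occurs, Aft manual crank degraded=occurs, Power feed inoperative=occurs, #3 power feeder 2 is out=not → not all inputs occur → does not occur.
Backup hoist inoperative [AND]: Gearbox is out=occurs, Local branch fails=not, Position sensor 2 is down=occurs → not all inputs occur → does not occur.
Dam spillway gate fails to open [AND]: Control chain unavailable=occurs, Backup hoist inoperative=not, Redundant limit switch 2 degraded=occurs, B gearbox 2 malfunctions=occurs → not all inputs occur → does not occur.

No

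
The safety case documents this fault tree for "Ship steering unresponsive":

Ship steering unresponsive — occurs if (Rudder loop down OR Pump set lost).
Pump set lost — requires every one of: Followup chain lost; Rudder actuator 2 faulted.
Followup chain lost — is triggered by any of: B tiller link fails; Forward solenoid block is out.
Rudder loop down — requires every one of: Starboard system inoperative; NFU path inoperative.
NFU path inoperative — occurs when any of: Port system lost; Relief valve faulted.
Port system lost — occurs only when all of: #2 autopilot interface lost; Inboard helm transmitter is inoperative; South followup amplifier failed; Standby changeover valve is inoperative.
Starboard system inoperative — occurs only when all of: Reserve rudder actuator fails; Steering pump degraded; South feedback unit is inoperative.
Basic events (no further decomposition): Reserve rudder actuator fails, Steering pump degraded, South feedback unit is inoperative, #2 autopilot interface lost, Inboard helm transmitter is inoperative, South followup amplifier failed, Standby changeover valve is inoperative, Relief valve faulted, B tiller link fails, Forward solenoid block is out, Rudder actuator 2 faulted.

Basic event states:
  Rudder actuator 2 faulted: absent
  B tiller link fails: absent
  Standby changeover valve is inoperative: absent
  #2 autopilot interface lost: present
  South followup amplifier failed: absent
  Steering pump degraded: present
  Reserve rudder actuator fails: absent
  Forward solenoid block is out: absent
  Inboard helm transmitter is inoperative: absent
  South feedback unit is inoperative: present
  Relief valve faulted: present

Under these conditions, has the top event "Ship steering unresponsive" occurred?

No

Starboard system inoperative [AND]: Reserve rudder actuator fails=not, Steering pump degraded=occurs, South feedback unit is inoperative=occurs → not all inputs occur → does not occur.
Port system lost [AND]: #2 autopilot interface lost=occurs, Inboard helm transmitter is inoperative=not, South followup amplifier failed=not, Standby changeover valve is inoperative=not → not all inputs occur → does not occur.
NFU path inoperative [OR]: Port system lost=not, Relief valve faulted=occurs → at least one input occurs → occurs.
Rudder loop down [AND]: Starboard system inoperative=not, NFU path inoperative=occurs → not all inputs occur → does not occur.
Followup chain lost [OR]: B tiller link fails=not, Forward solenoid block is out=not → no input occurs → does not occur.
Pump set lost [AND]: Followup chain lost=not, Rudder actuator 2 faulted=not → not all inputs occur → does not occur.
Ship steering unresponsive [OR]: Rudder loop down=not, Pump set lost=not → no input occurs → does not occur.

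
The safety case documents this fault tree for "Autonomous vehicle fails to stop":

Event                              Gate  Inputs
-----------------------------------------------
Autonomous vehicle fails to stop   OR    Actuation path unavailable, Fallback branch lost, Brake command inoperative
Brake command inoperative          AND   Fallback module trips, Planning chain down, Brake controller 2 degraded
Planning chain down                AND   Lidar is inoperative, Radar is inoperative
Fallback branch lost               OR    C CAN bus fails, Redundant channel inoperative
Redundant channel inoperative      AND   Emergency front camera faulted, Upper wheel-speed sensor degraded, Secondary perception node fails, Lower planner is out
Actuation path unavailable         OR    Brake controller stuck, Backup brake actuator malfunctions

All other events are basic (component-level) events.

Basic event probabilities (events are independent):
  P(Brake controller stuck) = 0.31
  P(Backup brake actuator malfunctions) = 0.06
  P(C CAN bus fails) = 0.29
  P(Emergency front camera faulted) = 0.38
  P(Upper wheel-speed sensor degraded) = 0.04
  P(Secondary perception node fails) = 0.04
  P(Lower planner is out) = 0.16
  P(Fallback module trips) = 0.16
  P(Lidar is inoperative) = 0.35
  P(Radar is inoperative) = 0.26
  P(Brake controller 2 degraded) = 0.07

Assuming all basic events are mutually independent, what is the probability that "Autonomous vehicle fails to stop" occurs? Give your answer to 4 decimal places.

0.5400

P(Actuation path unavailable) [OR] = 1 − (1−0.31) × (1−0.06) = 0.351400
P(Redundant channel inoperative) [AND] = 0.38 × 0.04 × 0.04 × 0.16 = 0.000097
P(Fallback branch lost) [OR] = 1 − (1−0.29) × (1−0.000097) = 0.290069
P(Planning chain down) [AND] = 0.35 × 0.26 = 0.091000
P(Brake command inoperative) [AND] = 0.16 × 0.091000 × 0.07 = 0.001019
P(Autonomous vehicle fails to stop) [OR] = 1 − (1−0.351400) × (1−0.290069) × (1−0.001019) = 0.540008
Rounded to 4 decimal places: P(Autonomous vehicle fails to stop) ≈ 0.5400.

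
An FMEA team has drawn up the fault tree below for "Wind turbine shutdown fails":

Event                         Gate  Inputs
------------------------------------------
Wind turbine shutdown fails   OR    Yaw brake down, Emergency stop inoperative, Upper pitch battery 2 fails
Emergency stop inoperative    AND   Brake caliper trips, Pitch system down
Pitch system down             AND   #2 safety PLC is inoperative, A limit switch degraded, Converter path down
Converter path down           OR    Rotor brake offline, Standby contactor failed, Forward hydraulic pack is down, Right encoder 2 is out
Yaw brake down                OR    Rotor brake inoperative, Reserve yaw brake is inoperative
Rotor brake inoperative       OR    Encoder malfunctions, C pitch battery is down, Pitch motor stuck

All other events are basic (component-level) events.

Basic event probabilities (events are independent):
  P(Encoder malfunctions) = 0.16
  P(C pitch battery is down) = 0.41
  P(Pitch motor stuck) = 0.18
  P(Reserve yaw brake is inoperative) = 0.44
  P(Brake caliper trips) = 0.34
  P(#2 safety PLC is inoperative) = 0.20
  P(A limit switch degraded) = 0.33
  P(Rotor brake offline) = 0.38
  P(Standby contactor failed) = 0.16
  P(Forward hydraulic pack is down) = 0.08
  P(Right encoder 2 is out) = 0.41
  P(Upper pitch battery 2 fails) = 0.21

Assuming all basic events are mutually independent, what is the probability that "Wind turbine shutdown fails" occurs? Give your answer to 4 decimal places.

0.8231

P(Rotor brake inoperative) [OR] = 1 − (1−0.16) × (1−0.41) × (1−0.18) = 0.593608
P(Yaw brake down) [OR] = 1 − (1−0.593608) × (1−0.44) = 0.772420
P(Converter path down) [OR] = 1 − (1−0.38) × (1−0.16) × (1−0.08) × (1−0.41) = 0.717310
P(Pitch system down) [AND] = 0.20 × 0.33 × 0.717310 = 0.047342
P(Emergency stop inoperative) [AND] = 0.34 × 0.047342 = 0.016096
P(Wind turbine shutdown fails) [OR] = 1 − (1−0.772420) × (1−0.016096) × (1−0.21) = 0.823106
Rounded to 4 decimal places: P(Wind turbine shutdown fails) ≈ 0.8231.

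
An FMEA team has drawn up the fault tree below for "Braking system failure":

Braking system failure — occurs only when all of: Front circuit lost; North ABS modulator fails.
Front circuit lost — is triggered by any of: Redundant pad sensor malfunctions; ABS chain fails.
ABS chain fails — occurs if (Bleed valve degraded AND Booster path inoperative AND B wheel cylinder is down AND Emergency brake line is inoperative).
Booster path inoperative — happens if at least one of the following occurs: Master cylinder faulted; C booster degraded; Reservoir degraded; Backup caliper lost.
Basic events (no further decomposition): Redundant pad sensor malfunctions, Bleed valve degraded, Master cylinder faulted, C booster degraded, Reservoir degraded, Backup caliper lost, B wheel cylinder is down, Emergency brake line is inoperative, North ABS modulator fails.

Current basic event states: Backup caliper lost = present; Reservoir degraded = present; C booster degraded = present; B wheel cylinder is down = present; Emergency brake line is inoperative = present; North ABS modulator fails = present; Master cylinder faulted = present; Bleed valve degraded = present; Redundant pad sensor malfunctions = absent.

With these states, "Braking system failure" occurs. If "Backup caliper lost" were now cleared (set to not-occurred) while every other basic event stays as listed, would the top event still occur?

Yes

Counterfactual: set "Backup caliper lost" to not occurred.
Booster path inoperative [OR]: Master cylinder faulted=occurs, C booster degraded=occurs, Reservoir degraded=occurs, Backup caliper lost=not → at least one input occurs → occurs.
ABS chain fails [AND]: Bleed valve degraded=occurs, Booster path inoperative=occurs, B wheel cylinder is down=occurs, Emergency brake line is inoperative=occurs → all inputs occur → occurs.
Front circuit lost [OR]: Redundant pad sensor malfunctions=not, ABS chain fails=occurs → at least one input occurs → occurs.
Braking system failure [AND]: Front circuit lost=occurs, North ABS modulator fails=occurs → all inputs occur → occurs.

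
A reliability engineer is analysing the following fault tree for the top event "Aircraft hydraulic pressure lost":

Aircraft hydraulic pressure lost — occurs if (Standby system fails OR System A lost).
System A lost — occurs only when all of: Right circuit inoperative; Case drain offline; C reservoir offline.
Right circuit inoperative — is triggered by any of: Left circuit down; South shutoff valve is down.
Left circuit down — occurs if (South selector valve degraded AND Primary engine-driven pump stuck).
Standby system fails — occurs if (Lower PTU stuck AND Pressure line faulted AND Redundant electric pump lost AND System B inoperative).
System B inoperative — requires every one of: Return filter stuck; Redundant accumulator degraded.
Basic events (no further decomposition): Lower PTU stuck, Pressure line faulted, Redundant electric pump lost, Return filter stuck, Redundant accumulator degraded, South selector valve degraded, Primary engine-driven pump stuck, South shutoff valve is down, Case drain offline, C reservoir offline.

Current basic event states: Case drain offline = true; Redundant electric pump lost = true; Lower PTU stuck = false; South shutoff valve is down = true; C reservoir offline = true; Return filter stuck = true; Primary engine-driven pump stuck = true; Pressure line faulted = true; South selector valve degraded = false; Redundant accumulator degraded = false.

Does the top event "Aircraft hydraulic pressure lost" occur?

Yes

System B inoperative [AND]: Return filter stuck=occurs, Redundant accumulator degraded=not → not all inputs occur → does not occur.
Standby system fails [AND]: Lower PTU stuck=not, Pressure line faulted=occurs, Redundant electric pump lost=occurs, System B inoperative=not → not all inputs occur → does not occur.
Left circuit down [AND]: South selector valve degraded=not, Primary engine-driven pump stuck=occurs → not all inputs occur → does not occur.
Right circuit inoperative [OR]: Left circuit down=not, South shutoff valve is down=occurs → at least one input occurs → occurs.
System A lost [AND]: Right circuit inoperative=occurs, Case drain offline=occurs, C reservoir offline=occurs → all inputs occur → occurs.
Aircraft hydraulic pressure lost [OR]: Standby system fails=not, System A lost=occurs → at least one input occurs → occurs.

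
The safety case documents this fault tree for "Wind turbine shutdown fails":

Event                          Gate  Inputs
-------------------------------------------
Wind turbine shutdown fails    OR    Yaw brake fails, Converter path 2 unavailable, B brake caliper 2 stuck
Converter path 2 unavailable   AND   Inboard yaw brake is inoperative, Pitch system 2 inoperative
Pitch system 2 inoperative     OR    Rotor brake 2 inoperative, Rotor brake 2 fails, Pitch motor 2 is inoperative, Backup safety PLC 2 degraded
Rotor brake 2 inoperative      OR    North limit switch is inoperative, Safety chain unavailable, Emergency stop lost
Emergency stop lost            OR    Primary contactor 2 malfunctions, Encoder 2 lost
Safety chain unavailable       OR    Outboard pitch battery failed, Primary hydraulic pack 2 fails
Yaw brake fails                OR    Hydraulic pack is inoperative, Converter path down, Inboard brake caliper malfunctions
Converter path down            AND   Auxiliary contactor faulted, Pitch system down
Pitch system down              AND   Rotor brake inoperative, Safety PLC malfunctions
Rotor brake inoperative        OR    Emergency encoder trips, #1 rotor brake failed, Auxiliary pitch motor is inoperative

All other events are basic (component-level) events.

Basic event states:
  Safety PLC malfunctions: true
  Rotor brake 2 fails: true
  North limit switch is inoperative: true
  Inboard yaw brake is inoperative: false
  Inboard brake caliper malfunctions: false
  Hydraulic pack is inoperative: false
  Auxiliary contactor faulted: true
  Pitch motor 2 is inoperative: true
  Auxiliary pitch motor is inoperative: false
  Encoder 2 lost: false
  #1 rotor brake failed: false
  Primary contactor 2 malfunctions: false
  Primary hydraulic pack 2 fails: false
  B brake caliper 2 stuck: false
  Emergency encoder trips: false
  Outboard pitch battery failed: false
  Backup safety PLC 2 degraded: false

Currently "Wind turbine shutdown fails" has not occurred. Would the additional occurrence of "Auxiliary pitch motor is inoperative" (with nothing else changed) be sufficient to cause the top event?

Yes

Counterfactual: set "Auxiliary pitch motor is inoperative" to occurred.
Rotor brake inoperative [OR]: Emergency encoder trips=not, #1 rotor brake failed=not, Auxiliary pitch motor is inoperative=occurs → at least one input occurs → occurs.
Pitch system down [AND]: Rotor brake inoperative=occurs, Safety PLC malfunctions=occurs → all inputs occur → occurs.
Converter path down [AND]: Auxiliary contactor faulted=occurs, Pitch system down=occurs → all inputs occur → occurs.
Yaw brake fails [OR]: Hydraulic pack is inoperative=not, Converter path down=occurs, Inboard brake caliper malfunctions=not → at least one input occurs → occurs.
Safety chain unavailable [OR]: Outboard pitch battery failed=not, Primary hydraulic pack 2 fails=not → no input occurs → does not occur.
Emergency stop lost [OR]: Primary contactor 2 malfunctions=not, Encoder 2 lost=not → no input occurs → does not occur.
Rotor brake 2 inoperative [OR]: North limit switch is inoperative=occurs, Safety chain unavailable=not, Emergency stop lost=not → at least one input occurs → occurs.
Pitch system 2 inoperative [OR]: Rotor brake 2 inoperative=occurs, Rotor brake 2 fails=occurs, Pitch motor 2 is inoperative=occurs, Backup safety PLC 2 degraded=not → at least one input occurs → occurs.
Converter path 2 unavailable [AND]: Inboard yaw brake is inoperative=not, Pitch system 2 inoperative=occurs → not all inputs occur → does not occur.
Wind turbine shutdown fails [OR]: Yaw brake fails=occurs, Converter path 2 unavailable=not, B brake caliper 2 stuck=not → at least one input occurs → occurs.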